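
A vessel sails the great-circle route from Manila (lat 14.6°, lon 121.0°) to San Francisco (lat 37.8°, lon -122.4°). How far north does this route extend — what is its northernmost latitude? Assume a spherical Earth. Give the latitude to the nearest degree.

≈ 46°

The great circle lies in the plane with unit normal n̂ = (p₁ × p₂)/|p₁ × p₂|.
Here n̂_z ≈ +0.696; the vertex latitude is φ_max = arccos|n̂_z| ≈ 45.9°.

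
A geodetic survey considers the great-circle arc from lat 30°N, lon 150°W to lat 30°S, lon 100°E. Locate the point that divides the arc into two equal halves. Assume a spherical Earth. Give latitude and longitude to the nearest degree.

≈ lat 0°N, lon 155°E

The haversine formula gives a central angle δ ≈ 2.102 rad (120.4°) between the endpoints.
Interpolate at f = 1/2 with slerp weights a = sin((1−f)δ)/sin δ ≈ 1.007, b = sin(fδ)/sin δ ≈ 1.007.
p = a·p₁ + b·p₂ ≈ (-0.906, 0.423, 0.000); φ = arcsin(p_z) ≈ 0.00°, λ = atan2(p_y, p_x) ≈ 155.00°.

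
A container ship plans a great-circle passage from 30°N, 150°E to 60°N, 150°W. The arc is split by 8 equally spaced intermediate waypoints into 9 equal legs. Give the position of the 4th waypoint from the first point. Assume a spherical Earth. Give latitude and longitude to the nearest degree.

≈ 47°N, 168°E

Convert each endpoint to a unit vector on the sphere (x = cos φ cos λ, y = cos φ sin λ, z = sin φ).
The central angle between the endpoints is δ = arccos(p₁·p₂) ≈ 0.864 rad (49.5°).
Interpolate at f = 4/9 with slerp weights a = sin((1−f)δ)/sin δ ≈ 0.607, b = sin(fδ)/sin δ ≈ 0.493.
p = a·p₁ + b·p₂ ≈ (-0.669, 0.140, 0.730); φ = arcsin(p_z) ≈ 46.91°, λ = atan2(p_y, p_x) ≈ 168.19°.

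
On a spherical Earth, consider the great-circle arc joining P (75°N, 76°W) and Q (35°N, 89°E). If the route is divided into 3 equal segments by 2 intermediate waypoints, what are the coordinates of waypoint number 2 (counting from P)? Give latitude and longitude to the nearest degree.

≈ (58°N, 86°E)

The haversine formula gives a central angle δ ≈ 1.214 rad (69.6°) between the endpoints.
Interpolate at f = 2/3 with slerp weights a = sin((1−f)δ)/sin δ ≈ 0.420, b = sin(fδ)/sin δ ≈ 0.772.
p = a·p₁ + b·p₂ ≈ (0.037, 0.527, 0.849); φ = arcsin(p_z) ≈ 58.10°, λ = atan2(p_y, p_x) ≈ 85.95°.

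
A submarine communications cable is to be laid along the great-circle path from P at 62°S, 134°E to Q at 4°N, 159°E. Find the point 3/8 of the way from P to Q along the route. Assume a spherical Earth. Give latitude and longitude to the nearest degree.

Write both endpoints as unit vectors p₁, p₂ with components (cos φ cos λ, cos φ sin λ, sin φ).
The central angle between the endpoints is δ = arccos(p₁·p₂) ≈ 1.199 rad (68.7°).
Interpolate at f = 3/8 with slerp weights a = sin((1−f)δ)/sin δ ≈ 0.731, b = sin(fδ)/sin δ ≈ 0.467.
p = a·p₁ + b·p₂ ≈ (-0.673, 0.414, -0.613); φ = arcsin(p_z) ≈ -37.81°, λ = atan2(p_y, p_x) ≈ 148.42°.

≈ 38°S, 148°E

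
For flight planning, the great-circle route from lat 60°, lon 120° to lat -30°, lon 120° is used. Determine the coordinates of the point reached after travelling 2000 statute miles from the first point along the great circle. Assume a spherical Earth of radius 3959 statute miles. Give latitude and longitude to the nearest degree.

Convert each endpoint to a unit vector on the sphere (x = cos φ cos λ, y = cos φ sin λ, z = sin φ).
The central angle between the endpoints is δ = arccos(p₁·p₂) ≈ 1.571 rad (90.0°). The total great-circle distance is δ·R ≈ 1.571 × 3959 ≈ 6219 mi, so the target fraction is f = 2000/6219 ≈ 0.322.
Interpolate at f ≈ 0.322 with slerp weights a = sin((1−f)δ)/sin δ ≈ 0.875, b = sin(fδ)/sin δ ≈ 0.484.
p = a·p₁ + b·p₂ ≈ (-0.428, 0.742, 0.516); φ = arcsin(p_z) ≈ 31.06°, λ = atan2(p_y, p_x) ≈ 120.00°.

≈ lat 31°, lon 120°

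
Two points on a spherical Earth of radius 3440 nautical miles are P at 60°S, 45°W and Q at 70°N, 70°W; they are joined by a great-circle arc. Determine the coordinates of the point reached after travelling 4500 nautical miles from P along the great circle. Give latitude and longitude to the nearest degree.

Write both endpoints as unit vectors p₁, p₂ with components (cos φ cos λ, cos φ sin λ, sin φ).
The central angle between the endpoints is δ = arccos(p₁·p₂) ≈ 2.290 rad (131.2°). The total great-circle distance is δ·R ≈ 2.290 × 3440 ≈ 7878 nmi, so the target fraction is f = 4500/7878 ≈ 0.571.
Interpolate at f ≈ 0.571 with slerp weights a = sin((1−f)δ)/sin δ ≈ 1.105, b = sin(fδ)/sin δ ≈ 1.284.
p = a·p₁ + b·p₂ ≈ (0.541, -0.803, 0.249); φ = arcsin(p_z) ≈ 14.42°, λ = atan2(p_y, p_x) ≈ -56.04°.

≈ 14°N, 56°W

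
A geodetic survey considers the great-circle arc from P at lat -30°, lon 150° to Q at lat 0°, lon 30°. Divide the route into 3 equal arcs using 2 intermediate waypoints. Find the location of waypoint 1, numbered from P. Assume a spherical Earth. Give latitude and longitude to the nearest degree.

≈ lat -33°, lon 105°

Convert each endpoint to a unit vector on the sphere (x = cos φ cos λ, y = cos φ sin λ, z = sin φ).
The central angle between the endpoints is δ = arccos(p₁·p₂) ≈ 2.019 rad (115.7°).
Interpolate at f = 1/3 with slerp weights a = sin((1−f)δ)/sin δ ≈ 1.081, b = sin(fδ)/sin δ ≈ 0.691.
p = a·p₁ + b·p₂ ≈ (-0.212, 0.814, -0.541); φ = arcsin(p_z) ≈ -32.73°, λ = atan2(p_y, p_x) ≈ 104.62°.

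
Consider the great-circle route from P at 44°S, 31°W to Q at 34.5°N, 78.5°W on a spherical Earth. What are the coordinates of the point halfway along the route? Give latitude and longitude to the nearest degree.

≈ 5°S, 56°W

The haversine formula gives a central angle δ ≈ 1.564 rad (89.6°) between the endpoints.
Interpolate at f = 1/2 with slerp weights a = sin((1−f)δ)/sin δ ≈ 0.705, b = sin(fδ)/sin δ ≈ 0.705.
p = a·p₁ + b·p₂ ≈ (0.550, -0.830, -0.090); φ = arcsin(p_z) ≈ -5.18°, λ = atan2(p_y, p_x) ≈ -56.46°.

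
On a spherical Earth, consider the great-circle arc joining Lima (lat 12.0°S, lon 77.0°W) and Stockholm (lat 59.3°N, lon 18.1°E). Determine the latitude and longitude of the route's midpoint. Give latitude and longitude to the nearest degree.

The haversine formula gives a central angle δ ≈ 1.796 rad (102.9°) between the endpoints.
Interpolate at f = 1/2 with slerp weights a = sin((1−f)δ)/sin δ ≈ 0.802, b = sin(fδ)/sin δ ≈ 0.802.
p = a·p₁ + b·p₂ ≈ (0.566, -0.637, 0.523); φ = arcsin(p_z) ≈ 31.54°, λ = atan2(p_y, p_x) ≈ -48.40°.

≈ lat 32°N, lon 48°W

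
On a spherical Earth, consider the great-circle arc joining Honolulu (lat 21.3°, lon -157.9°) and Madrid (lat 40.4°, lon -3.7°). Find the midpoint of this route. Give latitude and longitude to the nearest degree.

≈ lat 68°, lon -104°

Write both endpoints as unit vectors p₁, p₂ with components (cos φ cos λ, cos φ sin λ, sin φ).
The central angle between the endpoints is δ = arccos(p₁·p₂) ≈ 1.986 rad (113.8°).
Interpolate at f = 1/2 with slerp weights a = sin((1−f)δ)/sin δ ≈ 0.915, b = sin(fδ)/sin δ ≈ 0.915.
p = a·p₁ + b·p₂ ≈ (-0.095, -0.366, 0.926); φ = arcsin(p_z) ≈ 67.80°, λ = atan2(p_y, p_x) ≈ -104.49°.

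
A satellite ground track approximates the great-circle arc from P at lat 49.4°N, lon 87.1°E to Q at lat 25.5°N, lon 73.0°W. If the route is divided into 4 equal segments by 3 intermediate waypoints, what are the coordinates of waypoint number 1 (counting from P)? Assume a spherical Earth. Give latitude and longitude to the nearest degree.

From cos δ = sin φ₁ sin φ₂ + cos φ₁ cos φ₂ cos Δλ, the central angle is δ ≈ 1.798 rad (103.0°).
Interpolate at f = 1/4 with slerp weights a = sin((1−f)δ)/sin δ ≈ 1.001, b = sin(fδ)/sin δ ≈ 0.446.
p = a·p₁ + b·p₂ ≈ (0.151, 0.266, 0.952); φ = arcsin(p_z) ≈ 72.21°, λ = atan2(p_y, p_x) ≈ 60.45°.

≈ lat 72°N, lon 60°E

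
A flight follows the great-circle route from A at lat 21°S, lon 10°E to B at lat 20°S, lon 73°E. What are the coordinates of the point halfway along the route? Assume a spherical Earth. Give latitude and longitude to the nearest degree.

≈ lat 24°S, lon 42°E

The haversine formula gives a central angle δ ≈ 1.023 rad (58.6°) between the endpoints.
Interpolate at f = 1/2 with slerp weights a = sin((1−f)δ)/sin δ ≈ 0.573, b = sin(fδ)/sin δ ≈ 0.573.
p = a·p₁ + b·p₂ ≈ (0.685, 0.608, -0.402); φ = arcsin(p_z) ≈ -23.68°, λ = atan2(p_y, p_x) ≈ 41.61°.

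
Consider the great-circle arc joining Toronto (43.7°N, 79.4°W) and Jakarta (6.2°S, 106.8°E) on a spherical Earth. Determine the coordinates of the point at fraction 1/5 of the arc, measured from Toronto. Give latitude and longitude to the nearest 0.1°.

Write both endpoints as unit vectors p₁, p₂ with components (cos φ cos λ, cos φ sin λ, sin φ).
The central angle between the endpoints is δ = arccos(p₁·p₂) ≈ 2.480 rad (142.1°).
Interpolate at f = 1/5 with slerp weights a = sin((1−f)δ)/sin δ ≈ 1.491, b = sin(fδ)/sin δ ≈ 0.775.
p = a·p₁ + b·p₂ ≈ (-0.024, -0.322, 0.946); φ = arcsin(p_z) ≈ 71.16°, λ = atan2(p_y, p_x) ≈ -94.33°.

≈ (71.2°N, 94.3°W)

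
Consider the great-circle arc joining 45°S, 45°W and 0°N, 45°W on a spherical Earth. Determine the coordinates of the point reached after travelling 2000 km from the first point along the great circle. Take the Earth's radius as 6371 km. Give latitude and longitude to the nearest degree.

≈ 27°S, 45°W

The haversine formula gives a central angle δ ≈ 0.785 rad (45.0°) between the endpoints. The total great-circle distance is δ·R ≈ 0.785 × 6371 ≈ 5004 km, so the target fraction is f = 2000/5004 ≈ 0.400.
Interpolate at f ≈ 0.400 with slerp weights a = sin((1−f)δ)/sin δ ≈ 0.642, b = sin(fδ)/sin δ ≈ 0.437.
p = a·p₁ + b·p₂ ≈ (0.630, -0.630, -0.454); φ = arcsin(p_z) ≈ -27.01°, λ = atan2(p_y, p_x) ≈ -45.00°.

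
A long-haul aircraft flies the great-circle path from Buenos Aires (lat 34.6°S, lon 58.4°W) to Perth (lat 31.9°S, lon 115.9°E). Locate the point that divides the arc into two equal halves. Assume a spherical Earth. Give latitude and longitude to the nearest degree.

≈ lat 85°S, lon 46°E

Convert each endpoint to a unit vector on the sphere (x = cos φ cos λ, y = cos φ sin λ, z = sin φ).
The central angle between the endpoints is δ = arccos(p₁·p₂) ≈ 1.977 rad (113.3°).
Interpolate at f = 1/2 with slerp weights a = sin((1−f)δ)/sin δ ≈ 0.909, b = sin(fδ)/sin δ ≈ 0.909.
p = a·p₁ + b·p₂ ≈ (0.055, 0.057, -0.997); φ = arcsin(p_z) ≈ -85.46°, λ = atan2(p_y, p_x) ≈ 45.99°.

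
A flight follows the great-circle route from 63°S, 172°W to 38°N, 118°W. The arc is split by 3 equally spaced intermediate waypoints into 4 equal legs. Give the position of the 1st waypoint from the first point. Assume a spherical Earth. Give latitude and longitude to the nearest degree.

Convert each endpoint to a unit vector on the sphere (x = cos φ cos λ, y = cos φ sin λ, z = sin φ).
The central angle between the endpoints is δ = arccos(p₁·p₂) ≈ 1.916 rad (109.8°).
Interpolate at f = 1/4 with slerp weights a = sin((1−f)δ)/sin δ ≈ 1.053, b = sin(fδ)/sin δ ≈ 0.490.
p = a·p₁ + b·p₂ ≈ (-0.655, -0.407, -0.637); φ = arcsin(p_z) ≈ -39.56°, λ = atan2(p_y, p_x) ≈ -148.11°.

≈ 40°S, 148°W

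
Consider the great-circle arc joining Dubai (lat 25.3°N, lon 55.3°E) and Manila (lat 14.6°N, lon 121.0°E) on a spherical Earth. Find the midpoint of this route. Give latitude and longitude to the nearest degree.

≈ lat 23°N, lon 89°E

From cos δ = sin φ₁ sin φ₂ + cos φ₁ cos φ₂ cos Δλ, the central angle is δ ≈ 1.084 rad (62.1°).
Interpolate at f = 1/2 with slerp weights a = sin((1−f)δ)/sin δ ≈ 0.584, b = sin(fδ)/sin δ ≈ 0.584.
p = a·p₁ + b·p₂ ≈ (0.009, 0.918, 0.397); φ = arcsin(p_z) ≈ 23.36°, λ = atan2(p_y, p_x) ≈ 89.41°.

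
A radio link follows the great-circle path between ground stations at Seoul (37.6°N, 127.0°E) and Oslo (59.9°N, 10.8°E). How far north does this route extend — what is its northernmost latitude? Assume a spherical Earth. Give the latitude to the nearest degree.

The great circle lies in the plane with unit normal n̂ = (p₁ × p₂)/|p₁ × p₂|.
Here n̂_z ≈ -0.381; the vertex latitude is φ_max = arccos|n̂_z| ≈ 67.6°.
Check via Clairaut: cos φ_max = |cos φ₁| · sin C = cos(37.6°)·sin(28.7°) ≈ 0.381, again giving ≈ 67.6°.

≈ 68°N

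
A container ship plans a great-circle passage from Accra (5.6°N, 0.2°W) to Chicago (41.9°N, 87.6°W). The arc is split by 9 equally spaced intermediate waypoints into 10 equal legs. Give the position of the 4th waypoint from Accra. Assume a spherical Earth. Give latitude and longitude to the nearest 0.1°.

≈ 26.6°N, 27.9°W

The haversine formula gives a central angle δ ≈ 1.472 rad (84.3°) between the endpoints.
Interpolate at f = 4/10 with slerp weights a = sin((1−f)δ)/sin δ ≈ 0.777, b = sin(fδ)/sin δ ≈ 0.558.
p = a·p₁ + b·p₂ ≈ (0.790, -0.418, 0.448); φ = arcsin(p_z) ≈ 26.64°, λ = atan2(p_y, p_x) ≈ -27.86°.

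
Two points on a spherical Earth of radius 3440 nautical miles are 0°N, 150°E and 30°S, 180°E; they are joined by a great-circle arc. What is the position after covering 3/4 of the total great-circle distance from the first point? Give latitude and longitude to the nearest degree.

≈ 23°S, 172°E

Write both endpoints as unit vectors p₁, p₂ with components (cos φ cos λ, cos φ sin λ, sin φ).
The central angle between the endpoints is δ = arccos(p₁·p₂) ≈ 0.723 rad (41.4°).
Interpolate at f = 3/4 with slerp weights a = sin((1−f)δ)/sin δ ≈ 0.272, b = sin(fδ)/sin δ ≈ 0.780.
p = a·p₁ + b·p₂ ≈ (-0.911, 0.136, -0.390); φ = arcsin(p_z) ≈ -22.95°, λ = atan2(p_y, p_x) ≈ 171.52°.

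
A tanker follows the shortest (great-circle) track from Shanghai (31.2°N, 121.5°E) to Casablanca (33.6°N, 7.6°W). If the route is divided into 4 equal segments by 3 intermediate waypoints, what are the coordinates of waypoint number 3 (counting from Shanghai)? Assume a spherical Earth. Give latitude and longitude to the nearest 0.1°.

From cos δ = sin φ₁ sin φ₂ + cos φ₁ cos φ₂ cos Δλ, the central angle is δ ≈ 1.734 rad (99.4°).
Interpolate at f = 3/4 with slerp weights a = sin((1−f)δ)/sin δ ≈ 0.426, b = sin(fδ)/sin δ ≈ 0.977.
p = a·p₁ + b·p₂ ≈ (0.616, 0.203, 0.761); φ = arcsin(p_z) ≈ 49.56°, λ = atan2(p_y, p_x) ≈ 18.23°.

≈ 49.6°N, 18.2°E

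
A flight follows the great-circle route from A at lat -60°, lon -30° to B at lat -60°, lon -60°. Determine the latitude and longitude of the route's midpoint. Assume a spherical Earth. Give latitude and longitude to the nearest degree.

From cos δ = sin φ₁ sin φ₂ + cos φ₁ cos φ₂ cos Δλ, the central angle is δ ≈ 0.260 rad (14.9°).
Interpolate at f = 1/2 with slerp weights a = sin((1−f)δ)/sin δ ≈ 0.504, b = sin(fδ)/sin δ ≈ 0.504.
p = a·p₁ + b·p₂ ≈ (0.344, -0.344, -0.873); φ = arcsin(p_z) ≈ -60.85°, λ = atan2(p_y, p_x) ≈ -45.00°.

≈ lat -61°, lon -45°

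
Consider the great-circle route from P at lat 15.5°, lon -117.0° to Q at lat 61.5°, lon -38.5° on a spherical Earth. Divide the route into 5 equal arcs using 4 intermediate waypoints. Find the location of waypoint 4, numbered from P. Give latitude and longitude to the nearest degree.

From cos δ = sin φ₁ sin φ₂ + cos φ₁ cos φ₂ cos Δλ, the central angle is δ ≈ 1.238 rad (70.9°).
Interpolate at f = 4/5 with slerp weights a = sin((1−f)δ)/sin δ ≈ 0.259, b = sin(fδ)/sin δ ≈ 0.885.
p = a·p₁ + b·p₂ ≈ (0.217, -0.485, 0.847); φ = arcsin(p_z) ≈ 57.88°, λ = atan2(p_y, p_x) ≈ -65.92°.

≈ lat 58°, lon -66°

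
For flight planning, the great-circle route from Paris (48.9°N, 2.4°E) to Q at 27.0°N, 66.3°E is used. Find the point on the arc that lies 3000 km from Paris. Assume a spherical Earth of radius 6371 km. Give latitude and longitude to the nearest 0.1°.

Write both endpoints as unit vectors p₁, p₂ with components (cos φ cos λ, cos φ sin λ, sin φ).
The central angle between the endpoints is δ = arccos(p₁·p₂) ≈ 0.928 rad (53.1°). The total great-circle distance is δ·R ≈ 0.928 × 6371 ≈ 5909 km, so the target fraction is f = 3000/5909 ≈ 0.508.
Interpolate at f ≈ 0.508 with slerp weights a = sin((1−f)δ)/sin δ ≈ 0.551, b = sin(fδ)/sin δ ≈ 0.567.
p = a·p₁ + b·p₂ ≈ (0.565, 0.478, 0.673); φ = arcsin(p_z) ≈ 42.27°, λ = atan2(p_y, p_x) ≈ 40.22°.

≈ 42.3°N, 40.2°E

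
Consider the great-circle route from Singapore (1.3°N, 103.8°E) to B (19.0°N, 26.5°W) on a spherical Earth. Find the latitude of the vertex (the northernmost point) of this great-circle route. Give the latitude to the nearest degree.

The great circle lies in the plane with unit normal n̂ = (p₁ × p₂)/|p₁ × p₂|.
Here n̂_z ≈ -0.905; the vertex latitude is φ_max = arccos|n̂_z| ≈ 25.2°.
Check via Clairaut: cos φ_max = |cos φ₁| · sin C = cos(1.3°)·sin(64.8°) ≈ 0.905, again giving ≈ 25.2°.

≈ 25°N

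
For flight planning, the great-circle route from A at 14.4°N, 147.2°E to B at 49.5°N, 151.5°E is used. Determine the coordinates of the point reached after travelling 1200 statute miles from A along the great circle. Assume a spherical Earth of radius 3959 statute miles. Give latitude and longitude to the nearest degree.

≈ 32°N, 149°E

From cos δ = sin φ₁ sin φ₂ + cos φ₁ cos φ₂ cos Δλ, the central angle is δ ≈ 0.616 rad (35.3°). The total great-circle distance is δ·R ≈ 0.616 × 3959 ≈ 2437 mi, so the target fraction is f = 1200/2437 ≈ 0.492.
Interpolate at f ≈ 0.492 with slerp weights a = sin((1−f)δ)/sin δ ≈ 0.532, b = sin(fδ)/sin δ ≈ 0.517.
p = a·p₁ + b·p₂ ≈ (-0.729, 0.440, 0.525); φ = arcsin(p_z) ≈ 31.70°, λ = atan2(p_y, p_x) ≈ 148.90°.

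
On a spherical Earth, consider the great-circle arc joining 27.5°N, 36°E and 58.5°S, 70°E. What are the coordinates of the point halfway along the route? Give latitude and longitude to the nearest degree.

≈ 16°S, 48°E

The haversine formula gives a central angle δ ≈ 1.580 rad (90.5°) between the endpoints.
Interpolate at f = 1/2 with slerp weights a = sin((1−f)δ)/sin δ ≈ 0.710, b = sin(fδ)/sin δ ≈ 0.710.
p = a·p₁ + b·p₂ ≈ (0.637, 0.719, -0.278); φ = arcsin(p_z) ≈ -16.12°, λ = atan2(p_y, p_x) ≈ 48.48°.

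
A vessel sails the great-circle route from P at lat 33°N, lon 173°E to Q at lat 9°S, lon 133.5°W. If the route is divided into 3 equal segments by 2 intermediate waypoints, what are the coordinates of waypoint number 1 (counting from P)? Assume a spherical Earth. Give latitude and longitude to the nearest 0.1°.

From cos δ = sin φ₁ sin φ₂ + cos φ₁ cos φ₂ cos Δλ, the central angle is δ ≈ 1.151 rad (66.0°).
Interpolate at f = 1/3 with slerp weights a = sin((1−f)δ)/sin δ ≈ 0.760, b = sin(fδ)/sin δ ≈ 0.410.
p = a·p₁ + b·p₂ ≈ (-0.912, -0.216, 0.350); φ = arcsin(p_z) ≈ 20.48°, λ = atan2(p_y, p_x) ≈ -166.67°.

≈ lat 20.5°N, lon 166.7°W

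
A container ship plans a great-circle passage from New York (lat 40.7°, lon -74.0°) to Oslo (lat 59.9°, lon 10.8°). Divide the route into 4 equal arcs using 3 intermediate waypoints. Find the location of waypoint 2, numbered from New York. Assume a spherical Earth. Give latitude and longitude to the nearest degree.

≈ lat 58°, lon -42°

The haversine formula gives a central angle δ ≈ 0.929 rad (53.2°) between the endpoints.
Interpolate at f = 2/4 with slerp weights a = sin((1−f)δ)/sin δ ≈ 0.559, b = sin(fδ)/sin δ ≈ 0.559.
p = a·p₁ + b·p₂ ≈ (0.392, -0.355, 0.849); φ = arcsin(p_z) ≈ 58.05°, λ = atan2(p_y, p_x) ≈ -42.14°.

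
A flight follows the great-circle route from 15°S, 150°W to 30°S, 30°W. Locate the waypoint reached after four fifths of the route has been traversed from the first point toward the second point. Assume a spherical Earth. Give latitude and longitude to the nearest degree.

≈ 38°S, 54°W

The haversine formula gives a central angle δ ≈ 1.864 rad (106.8°) between the endpoints.
Interpolate at f = 4/5 with slerp weights a = sin((1−f)δ)/sin δ ≈ 0.380, b = sin(fδ)/sin δ ≈ 1.041.
p = a·p₁ + b·p₂ ≈ (0.463, -0.635, -0.619); φ = arcsin(p_z) ≈ -38.25°, λ = atan2(p_y, p_x) ≈ -53.90°.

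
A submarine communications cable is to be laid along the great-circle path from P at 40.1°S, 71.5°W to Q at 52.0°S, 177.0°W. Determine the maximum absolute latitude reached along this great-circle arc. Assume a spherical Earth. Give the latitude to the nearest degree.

The great circle lies in the plane with unit normal n̂ = (p₁ × p₂)/|p₁ × p₂|.
Here n̂_z ≈ -0.491; the vertex latitude is φ_max = arccos|n̂_z| ≈ 60.6°.
Check via Clairaut: cos φ_max = |cos φ₁| · sin C = cos(40.1°)·sin(140.1°) ≈ 0.491, again giving ≈ 60.6°.

≈ 61°S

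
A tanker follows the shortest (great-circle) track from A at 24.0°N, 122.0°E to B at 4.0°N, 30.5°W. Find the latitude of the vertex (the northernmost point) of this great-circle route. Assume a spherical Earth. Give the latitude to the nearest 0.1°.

The great circle lies in the plane with unit normal n̂ = (p₁ × p₂)/|p₁ × p₂|.
Here n̂_z ≈ -0.672; the vertex latitude is φ_max = arccos|n̂_z| ≈ 47.7°.
Check via Clairaut: cos φ_max = |cos φ₁| · sin C = cos(24.0°)·sin(47.4°) ≈ 0.672, again giving ≈ 47.7°.

≈ 47.7°N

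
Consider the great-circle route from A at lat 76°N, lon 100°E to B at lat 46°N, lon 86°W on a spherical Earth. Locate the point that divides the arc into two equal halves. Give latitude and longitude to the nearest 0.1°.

≈ lat 74.9°N, lon 89.2°W

From cos δ = sin φ₁ sin φ₂ + cos φ₁ cos φ₂ cos Δλ, the central angle is δ ≈ 1.011 rad (57.9°).
Interpolate at f = 1/2 with slerp weights a = sin((1−f)δ)/sin δ ≈ 0.572, b = sin(fδ)/sin δ ≈ 0.572.
p = a·p₁ + b·p₂ ≈ (0.004, -0.260, 0.966); φ = arcsin(p_z) ≈ 74.94°, λ = atan2(p_y, p_x) ≈ -89.19°.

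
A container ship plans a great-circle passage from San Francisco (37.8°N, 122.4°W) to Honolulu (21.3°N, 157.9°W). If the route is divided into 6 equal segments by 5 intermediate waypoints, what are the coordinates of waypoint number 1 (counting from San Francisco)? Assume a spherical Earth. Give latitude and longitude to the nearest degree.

≈ 36°N, 129°W

Write both endpoints as unit vectors p₁, p₂ with components (cos φ cos λ, cos φ sin λ, sin φ).
The central angle between the endpoints is δ = arccos(p₁·p₂) ≈ 0.606 rad (34.7°).
Interpolate at f = 1/6 with slerp weights a = sin((1−f)δ)/sin δ ≈ 0.849, b = sin(fδ)/sin δ ≈ 0.177.
p = a·p₁ + b·p₂ ≈ (-0.512, -0.629, 0.585); φ = arcsin(p_z) ≈ 35.80°, λ = atan2(p_y, p_x) ≈ -129.18°.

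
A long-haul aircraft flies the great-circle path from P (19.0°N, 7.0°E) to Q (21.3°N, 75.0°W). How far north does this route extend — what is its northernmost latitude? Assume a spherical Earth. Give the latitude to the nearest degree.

≈ 26°N

The great circle lies in the plane with unit normal n̂ = (p₁ × p₂)/|p₁ × p₂|.
Here n̂_z ≈ -0.899; the vertex latitude is φ_max = arccos|n̂_z| ≈ 26.0°.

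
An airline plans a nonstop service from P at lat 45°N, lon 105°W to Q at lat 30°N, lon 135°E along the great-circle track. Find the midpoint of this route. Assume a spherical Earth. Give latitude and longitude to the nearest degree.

Convert each endpoint to a unit vector on the sphere (x = cos φ cos λ, y = cos φ sin λ, z = sin φ).
The central angle between the endpoints is δ = arccos(p₁·p₂) ≈ 1.523 rad (87.3°).
Interpolate at f = 1/2 with slerp weights a = sin((1−f)δ)/sin δ ≈ 0.691, b = sin(fδ)/sin δ ≈ 0.691.
p = a·p₁ + b·p₂ ≈ (-0.550, -0.049, 0.834); φ = arcsin(p_z) ≈ 56.51°, λ = atan2(p_y, p_x) ≈ -174.92°.

≈ lat 57°N, lon 175°W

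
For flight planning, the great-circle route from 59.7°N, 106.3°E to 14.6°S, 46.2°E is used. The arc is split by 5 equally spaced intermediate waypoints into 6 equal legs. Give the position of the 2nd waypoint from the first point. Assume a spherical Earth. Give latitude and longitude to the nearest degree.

≈ 38°N, 75°E

Write both endpoints as unit vectors p₁, p₂ with components (cos φ cos λ, cos φ sin λ, sin φ).
The central angle between the endpoints is δ = arccos(p₁·p₂) ≈ 1.545 rad (88.5°).
Interpolate at f = 2/6 with slerp weights a = sin((1−f)δ)/sin δ ≈ 0.858, b = sin(fδ)/sin δ ≈ 0.493.
p = a·p₁ + b·p₂ ≈ (0.209, 0.759, 0.616); φ = arcsin(p_z) ≈ 38.04°, λ = atan2(p_y, p_x) ≈ 74.64°.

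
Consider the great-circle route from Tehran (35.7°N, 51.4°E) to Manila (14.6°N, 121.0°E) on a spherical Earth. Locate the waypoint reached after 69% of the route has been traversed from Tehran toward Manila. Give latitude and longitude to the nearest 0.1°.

≈ (24.7°N, 102.4°E)

Write both endpoints as unit vectors p₁, p₂ with components (cos φ cos λ, cos φ sin λ, sin φ).
The central angle between the endpoints is δ = arccos(p₁·p₂) ≈ 1.136 rad (65.1°).
Interpolate at f = 0.69 with slerp weights a = sin((1−f)δ)/sin δ ≈ 0.380, b = sin(fδ)/sin δ ≈ 0.778.
p = a·p₁ + b·p₂ ≈ (-0.195, 0.887, 0.418); φ = arcsin(p_z) ≈ 24.72°, λ = atan2(p_y, p_x) ≈ 102.42°.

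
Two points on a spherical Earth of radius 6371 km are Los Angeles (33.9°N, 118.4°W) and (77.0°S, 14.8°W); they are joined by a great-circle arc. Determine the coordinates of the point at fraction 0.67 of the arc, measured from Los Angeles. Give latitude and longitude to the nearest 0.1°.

Convert each endpoint to a unit vector on the sphere (x = cos φ cos λ, y = cos φ sin λ, z = sin φ).
The central angle between the endpoints is δ = arccos(p₁·p₂) ≈ 2.199 rad (126.0°).
Interpolate at f = 0.67 with slerp weights a = sin((1−f)δ)/sin δ ≈ 0.820, b = sin(fδ)/sin δ ≈ 1.230.
p = a·p₁ + b·p₂ ≈ (-0.056, -0.669, -0.741); φ = arcsin(p_z) ≈ -47.81°, λ = atan2(p_y, p_x) ≈ -94.80°.

≈ (47.8°S, 94.8°W)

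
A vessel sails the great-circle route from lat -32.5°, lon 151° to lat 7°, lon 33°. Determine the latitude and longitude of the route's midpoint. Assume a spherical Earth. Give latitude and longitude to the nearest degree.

≈ lat -24°, lon 84°

From cos δ = sin φ₁ sin φ₂ + cos φ₁ cos φ₂ cos Δλ, the central angle is δ ≈ 2.047 rad (117.3°).
Interpolate at f = 1/2 with slerp weights a = sin((1−f)δ)/sin δ ≈ 0.961, b = sin(fδ)/sin δ ≈ 0.961.
p = a·p₁ + b·p₂ ≈ (0.091, 0.912, -0.399); φ = arcsin(p_z) ≈ -23.53°, λ = atan2(p_y, p_x) ≈ 84.30°.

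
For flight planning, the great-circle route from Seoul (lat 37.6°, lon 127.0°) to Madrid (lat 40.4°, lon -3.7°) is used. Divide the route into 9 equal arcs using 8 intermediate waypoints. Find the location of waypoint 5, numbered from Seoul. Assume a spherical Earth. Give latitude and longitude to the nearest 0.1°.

≈ lat 62.6°, lon 53.2°

Convert each endpoint to a unit vector on the sphere (x = cos φ cos λ, y = cos φ sin λ, z = sin φ).
The central angle between the endpoints is δ = arccos(p₁·p₂) ≈ 1.569 rad (89.9°).
Interpolate at f = 5/9 with slerp weights a = sin((1−f)δ)/sin δ ≈ 0.642, b = sin(fδ)/sin δ ≈ 0.765.
p = a·p₁ + b·p₂ ≈ (0.275, 0.369, 0.888); φ = arcsin(p_z) ≈ 62.60°, λ = atan2(p_y, p_x) ≈ 53.24°.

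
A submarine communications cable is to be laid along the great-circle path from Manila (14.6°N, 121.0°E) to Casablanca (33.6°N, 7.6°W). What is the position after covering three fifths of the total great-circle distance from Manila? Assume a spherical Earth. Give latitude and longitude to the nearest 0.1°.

Write both endpoints as unit vectors p₁, p₂ with components (cos φ cos λ, cos φ sin λ, sin φ).
The central angle between the endpoints is δ = arccos(p₁·p₂) ≈ 1.943 rad (111.3°).
Interpolate at f = 3/5 with slerp weights a = sin((1−f)δ)/sin δ ≈ 0.753, b = sin(fδ)/sin δ ≈ 0.986.
p = a·p₁ + b·p₂ ≈ (0.439, 0.516, 0.736); φ = arcsin(p_z) ≈ 47.36°, λ = atan2(p_y, p_x) ≈ 49.57°.

≈ (47.4°N, 49.6°E)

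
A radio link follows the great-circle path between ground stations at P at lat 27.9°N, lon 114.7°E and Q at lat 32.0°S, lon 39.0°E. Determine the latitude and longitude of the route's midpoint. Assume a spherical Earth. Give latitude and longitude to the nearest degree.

≈ lat 3°S, lon 78°E

Convert each endpoint to a unit vector on the sphere (x = cos φ cos λ, y = cos φ sin λ, z = sin φ).
The central angle between the endpoints is δ = arccos(p₁·p₂) ≈ 1.634 rad (93.6°).
Interpolate at f = 1/2 with slerp weights a = sin((1−f)δ)/sin δ ≈ 0.730, b = sin(fδ)/sin δ ≈ 0.730.
p = a·p₁ + b·p₂ ≈ (0.212, 0.976, -0.045); φ = arcsin(p_z) ≈ -2.60°, λ = atan2(p_y, p_x) ≈ 77.77°.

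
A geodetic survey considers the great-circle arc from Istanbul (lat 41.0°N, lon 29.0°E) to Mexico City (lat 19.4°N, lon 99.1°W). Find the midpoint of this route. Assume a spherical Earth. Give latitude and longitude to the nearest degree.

From cos δ = sin φ₁ sin φ₂ + cos φ₁ cos φ₂ cos Δλ, the central angle is δ ≈ 1.794 rad (102.8°).
Interpolate at f = 1/2 with slerp weights a = sin((1−f)δ)/sin δ ≈ 0.801, b = sin(fδ)/sin δ ≈ 0.801.
p = a·p₁ + b·p₂ ≈ (0.409, -0.453, 0.792); φ = arcsin(p_z) ≈ 52.36°, λ = atan2(p_y, p_x) ≈ -47.90°.

≈ lat 52°N, lon 48°W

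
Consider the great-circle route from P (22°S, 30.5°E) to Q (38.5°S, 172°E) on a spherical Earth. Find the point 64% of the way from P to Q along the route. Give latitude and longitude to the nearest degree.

From cos δ = sin φ₁ sin φ₂ + cos φ₁ cos φ₂ cos Δλ, the central angle is δ ≈ 1.912 rad (109.6°).
Interpolate at f = 0.64 with slerp weights a = sin((1−f)δ)/sin δ ≈ 0.674, b = sin(fδ)/sin δ ≈ 0.998.
p = a·p₁ + b·p₂ ≈ (-0.235, 0.426, -0.874); φ = arcsin(p_z) ≈ -60.90°, λ = atan2(p_y, p_x) ≈ 118.87°.

≈ (61°S, 119°E)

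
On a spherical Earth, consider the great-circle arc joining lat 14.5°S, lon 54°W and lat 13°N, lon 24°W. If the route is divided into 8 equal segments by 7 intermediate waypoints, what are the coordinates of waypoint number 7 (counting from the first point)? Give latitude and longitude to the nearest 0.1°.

Write both endpoints as unit vectors p₁, p₂ with components (cos φ cos λ, cos φ sin λ, sin φ).
The central angle between the endpoints is δ = arccos(p₁·p₂) ≈ 0.707 rad (40.5°).
Interpolate at f = 7/8 with slerp weights a = sin((1−f)δ)/sin δ ≈ 0.136, b = sin(fδ)/sin δ ≈ 0.893.
p = a·p₁ + b·p₂ ≈ (0.872, -0.460, 0.167); φ = arcsin(p_z) ≈ 9.60°, λ = atan2(p_y, p_x) ≈ -27.82°.

≈ lat 9.6°N, lon 27.8°W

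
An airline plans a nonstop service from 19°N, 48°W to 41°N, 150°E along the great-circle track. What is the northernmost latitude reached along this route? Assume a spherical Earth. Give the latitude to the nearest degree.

≈ 76°N

The great circle lies in the plane with unit normal n̂ = (p₁ × p₂)/|p₁ × p₂|.
Here n̂_z ≈ -0.249; the vertex latitude is φ_max = arccos|n̂_z| ≈ 75.6°.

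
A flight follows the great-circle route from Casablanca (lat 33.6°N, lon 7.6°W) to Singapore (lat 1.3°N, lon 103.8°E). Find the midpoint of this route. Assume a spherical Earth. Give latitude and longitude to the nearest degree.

Convert each endpoint to a unit vector on the sphere (x = cos φ cos λ, y = cos φ sin λ, z = sin φ).
The central angle between the endpoints is δ = arccos(p₁·p₂) ≈ 1.866 rad (106.9°).
Interpolate at f = 1/2 with slerp weights a = sin((1−f)δ)/sin δ ≈ 0.840, b = sin(fδ)/sin δ ≈ 0.840.
p = a·p₁ + b·p₂ ≈ (0.493, 0.723, 0.484); φ = arcsin(p_z) ≈ 28.94°, λ = atan2(p_y, p_x) ≈ 55.70°.

≈ lat 29°N, lon 56°E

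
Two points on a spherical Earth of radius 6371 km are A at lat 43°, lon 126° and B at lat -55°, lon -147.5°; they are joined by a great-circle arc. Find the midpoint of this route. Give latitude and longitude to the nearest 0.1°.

≈ lat -8.2°, lon 162.8°

Convert each endpoint to a unit vector on the sphere (x = cos φ cos λ, y = cos φ sin λ, z = sin φ).
The central angle between the endpoints is δ = arccos(p₁·p₂) ≈ 2.133 rad (122.2°).
Interpolate at f = 1/2 with slerp weights a = sin((1−f)δ)/sin δ ≈ 1.035, b = sin(fδ)/sin δ ≈ 1.035.
p = a·p₁ + b·p₂ ≈ (-0.945, 0.293, -0.142); φ = arcsin(p_z) ≈ -8.16°, λ = atan2(p_y, p_x) ≈ 162.76°.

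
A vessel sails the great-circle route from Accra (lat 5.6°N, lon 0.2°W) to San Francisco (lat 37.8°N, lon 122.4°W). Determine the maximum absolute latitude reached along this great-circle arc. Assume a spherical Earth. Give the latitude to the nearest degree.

≈ 45°N

The great circle lies in the plane with unit normal n̂ = (p₁ × p₂)/|p₁ × p₂|.
Here n̂_z ≈ -0.713; the vertex latitude is φ_max = arccos|n̂_z| ≈ 44.5°.
Check via Clairaut: cos φ_max = |cos φ₁| · sin C = cos(5.6°)·sin(45.8°) ≈ 0.713, again giving ≈ 44.5°.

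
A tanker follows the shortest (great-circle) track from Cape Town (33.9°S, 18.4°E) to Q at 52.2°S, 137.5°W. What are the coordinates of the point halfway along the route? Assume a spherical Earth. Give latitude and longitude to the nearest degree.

≈ 75°S, 24°W

Convert each endpoint to a unit vector on the sphere (x = cos φ cos λ, y = cos φ sin λ, z = sin φ).
The central angle between the endpoints is δ = arccos(p₁·p₂) ≈ 1.594 rad (91.4°).
Interpolate at f = 1/2 with slerp weights a = sin((1−f)δ)/sin δ ≈ 0.716, b = sin(fδ)/sin δ ≈ 0.716.
p = a·p₁ + b·p₂ ≈ (0.240, -0.109, -0.965); φ = arcsin(p_z) ≈ -74.71°, λ = atan2(p_y, p_x) ≈ -24.37°.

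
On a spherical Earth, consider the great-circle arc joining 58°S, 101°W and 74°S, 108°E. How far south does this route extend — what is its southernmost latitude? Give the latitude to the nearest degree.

The great circle lies in the plane with unit normal n̂ = (p₁ × p₂)/|p₁ × p₂|.
Here n̂_z ≈ -0.098; the vertex latitude is φ_max = arccos|n̂_z| ≈ 84.4°.

≈ 84°S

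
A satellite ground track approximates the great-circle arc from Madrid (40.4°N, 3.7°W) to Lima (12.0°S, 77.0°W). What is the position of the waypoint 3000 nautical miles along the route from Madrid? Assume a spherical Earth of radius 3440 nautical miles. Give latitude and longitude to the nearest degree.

≈ (13°N, 51°W)

The haversine formula gives a central angle δ ≈ 1.491 rad (85.5°) between the endpoints. The total great-circle distance is δ·R ≈ 1.491 × 3440 ≈ 5130 nmi, so the target fraction is f = 3000/5130 ≈ 0.585.
Interpolate at f ≈ 0.585 with slerp weights a = sin((1−f)δ)/sin δ ≈ 0.582, b = sin(fδ)/sin δ ≈ 0.768.
p = a·p₁ + b·p₂ ≈ (0.612, -0.761, 0.218); φ = arcsin(p_z) ≈ 12.57°, λ = atan2(p_y, p_x) ≈ -51.20°.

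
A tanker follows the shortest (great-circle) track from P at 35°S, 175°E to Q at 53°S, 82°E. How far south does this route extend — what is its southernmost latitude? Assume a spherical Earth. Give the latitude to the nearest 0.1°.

≈ 56.9°S

The great circle lies in the plane with unit normal n̂ = (p₁ × p₂)/|p₁ × p₂|.
Here n̂_z ≈ -0.546; the vertex latitude is φ_max = arccos|n̂_z| ≈ 56.9°.
Check via Clairaut: cos φ_max = |cos φ₁| · sin C = cos(35.0°)·sin(138.2°) ≈ 0.546, again giving ≈ 56.9°.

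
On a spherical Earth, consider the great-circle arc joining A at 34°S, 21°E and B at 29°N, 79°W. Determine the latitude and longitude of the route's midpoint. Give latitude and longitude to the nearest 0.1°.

Write both endpoints as unit vectors p₁, p₂ with components (cos φ cos λ, cos φ sin λ, sin φ).
The central angle between the endpoints is δ = arccos(p₁·p₂) ≈ 1.979 rad (113.4°).
Interpolate at f = 1/2 with slerp weights a = sin((1−f)δ)/sin δ ≈ 0.911, b = sin(fδ)/sin δ ≈ 0.911.
p = a·p₁ + b·p₂ ≈ (0.857, -0.511, -0.068); φ = arcsin(p_z) ≈ -3.88°, λ = atan2(p_y, p_x) ≈ -30.83°.

≈ 3.9°S, 30.8°W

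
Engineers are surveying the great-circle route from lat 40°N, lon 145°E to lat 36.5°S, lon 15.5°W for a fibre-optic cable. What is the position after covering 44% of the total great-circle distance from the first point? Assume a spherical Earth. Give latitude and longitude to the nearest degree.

Write both endpoints as unit vectors p₁, p₂ with components (cos φ cos λ, cos φ sin λ, sin φ).
The central angle between the endpoints is δ = arccos(p₁·p₂) ≈ 2.868 rad (164.3°).
Interpolate at f = 0.44 with slerp weights a = sin((1−f)δ)/sin δ ≈ 3.699, b = sin(fδ)/sin δ ≈ 3.526.
p = a·p₁ + b·p₂ ≈ (0.410, 0.868, 0.280); φ = arcsin(p_z) ≈ 16.27°, λ = atan2(p_y, p_x) ≈ 64.70°.

≈ lat 16°N, lon 65°E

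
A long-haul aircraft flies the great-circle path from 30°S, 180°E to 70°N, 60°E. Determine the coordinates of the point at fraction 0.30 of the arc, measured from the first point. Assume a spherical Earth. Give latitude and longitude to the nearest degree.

≈ 6°N, 166°E

From cos δ = sin φ₁ sin φ₂ + cos φ₁ cos φ₂ cos Δλ, the central angle is δ ≈ 2.237 rad (128.2°).
Interpolate at f = 0.30 with slerp weights a = sin((1−f)δ)/sin δ ≈ 1.272, b = sin(fδ)/sin δ ≈ 0.791.
p = a·p₁ + b·p₂ ≈ (-0.966, 0.234, 0.107); φ = arcsin(p_z) ≈ 6.16°, λ = atan2(p_y, p_x) ≈ 166.37°.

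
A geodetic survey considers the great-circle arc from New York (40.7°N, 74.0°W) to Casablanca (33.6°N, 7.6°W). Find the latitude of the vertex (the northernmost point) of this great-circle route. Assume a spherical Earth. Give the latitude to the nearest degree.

The great circle lies in the plane with unit normal n̂ = (p₁ × p₂)/|p₁ × p₂|.
Here n̂_z ≈ +0.733; the vertex latitude is φ_max = arccos|n̂_z| ≈ 42.9°.

≈ 43°N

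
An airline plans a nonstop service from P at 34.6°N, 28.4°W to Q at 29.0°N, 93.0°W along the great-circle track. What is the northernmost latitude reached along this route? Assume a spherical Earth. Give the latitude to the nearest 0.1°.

≈ 36.8°N

The great circle lies in the plane with unit normal n̂ = (p₁ × p₂)/|p₁ × p₂|.
Here n̂_z ≈ -0.801; the vertex latitude is φ_max = arccos|n̂_z| ≈ 36.8°.
Check via Clairaut: cos φ_max = |cos φ₁| · sin C = cos(34.6°)·sin(76.8°) ≈ 0.801, again giving ≈ 36.8°.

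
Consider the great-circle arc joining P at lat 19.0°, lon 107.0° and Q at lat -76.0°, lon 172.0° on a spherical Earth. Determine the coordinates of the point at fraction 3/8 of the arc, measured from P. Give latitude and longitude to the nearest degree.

≈ lat -19°, lon 115°

Write both endpoints as unit vectors p₁, p₂ with components (cos φ cos λ, cos φ sin λ, sin φ).
The central angle between the endpoints is δ = arccos(p₁·p₂) ≈ 1.792 rad (102.7°).
Interpolate at f = 3/8 with slerp weights a = sin((1−f)δ)/sin δ ≈ 0.922, b = sin(fδ)/sin δ ≈ 0.638.
p = a·p₁ + b·p₂ ≈ (-0.408, 0.856, -0.319); φ = arcsin(p_z) ≈ -18.59°, λ = atan2(p_y, p_x) ≈ 115.49°.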